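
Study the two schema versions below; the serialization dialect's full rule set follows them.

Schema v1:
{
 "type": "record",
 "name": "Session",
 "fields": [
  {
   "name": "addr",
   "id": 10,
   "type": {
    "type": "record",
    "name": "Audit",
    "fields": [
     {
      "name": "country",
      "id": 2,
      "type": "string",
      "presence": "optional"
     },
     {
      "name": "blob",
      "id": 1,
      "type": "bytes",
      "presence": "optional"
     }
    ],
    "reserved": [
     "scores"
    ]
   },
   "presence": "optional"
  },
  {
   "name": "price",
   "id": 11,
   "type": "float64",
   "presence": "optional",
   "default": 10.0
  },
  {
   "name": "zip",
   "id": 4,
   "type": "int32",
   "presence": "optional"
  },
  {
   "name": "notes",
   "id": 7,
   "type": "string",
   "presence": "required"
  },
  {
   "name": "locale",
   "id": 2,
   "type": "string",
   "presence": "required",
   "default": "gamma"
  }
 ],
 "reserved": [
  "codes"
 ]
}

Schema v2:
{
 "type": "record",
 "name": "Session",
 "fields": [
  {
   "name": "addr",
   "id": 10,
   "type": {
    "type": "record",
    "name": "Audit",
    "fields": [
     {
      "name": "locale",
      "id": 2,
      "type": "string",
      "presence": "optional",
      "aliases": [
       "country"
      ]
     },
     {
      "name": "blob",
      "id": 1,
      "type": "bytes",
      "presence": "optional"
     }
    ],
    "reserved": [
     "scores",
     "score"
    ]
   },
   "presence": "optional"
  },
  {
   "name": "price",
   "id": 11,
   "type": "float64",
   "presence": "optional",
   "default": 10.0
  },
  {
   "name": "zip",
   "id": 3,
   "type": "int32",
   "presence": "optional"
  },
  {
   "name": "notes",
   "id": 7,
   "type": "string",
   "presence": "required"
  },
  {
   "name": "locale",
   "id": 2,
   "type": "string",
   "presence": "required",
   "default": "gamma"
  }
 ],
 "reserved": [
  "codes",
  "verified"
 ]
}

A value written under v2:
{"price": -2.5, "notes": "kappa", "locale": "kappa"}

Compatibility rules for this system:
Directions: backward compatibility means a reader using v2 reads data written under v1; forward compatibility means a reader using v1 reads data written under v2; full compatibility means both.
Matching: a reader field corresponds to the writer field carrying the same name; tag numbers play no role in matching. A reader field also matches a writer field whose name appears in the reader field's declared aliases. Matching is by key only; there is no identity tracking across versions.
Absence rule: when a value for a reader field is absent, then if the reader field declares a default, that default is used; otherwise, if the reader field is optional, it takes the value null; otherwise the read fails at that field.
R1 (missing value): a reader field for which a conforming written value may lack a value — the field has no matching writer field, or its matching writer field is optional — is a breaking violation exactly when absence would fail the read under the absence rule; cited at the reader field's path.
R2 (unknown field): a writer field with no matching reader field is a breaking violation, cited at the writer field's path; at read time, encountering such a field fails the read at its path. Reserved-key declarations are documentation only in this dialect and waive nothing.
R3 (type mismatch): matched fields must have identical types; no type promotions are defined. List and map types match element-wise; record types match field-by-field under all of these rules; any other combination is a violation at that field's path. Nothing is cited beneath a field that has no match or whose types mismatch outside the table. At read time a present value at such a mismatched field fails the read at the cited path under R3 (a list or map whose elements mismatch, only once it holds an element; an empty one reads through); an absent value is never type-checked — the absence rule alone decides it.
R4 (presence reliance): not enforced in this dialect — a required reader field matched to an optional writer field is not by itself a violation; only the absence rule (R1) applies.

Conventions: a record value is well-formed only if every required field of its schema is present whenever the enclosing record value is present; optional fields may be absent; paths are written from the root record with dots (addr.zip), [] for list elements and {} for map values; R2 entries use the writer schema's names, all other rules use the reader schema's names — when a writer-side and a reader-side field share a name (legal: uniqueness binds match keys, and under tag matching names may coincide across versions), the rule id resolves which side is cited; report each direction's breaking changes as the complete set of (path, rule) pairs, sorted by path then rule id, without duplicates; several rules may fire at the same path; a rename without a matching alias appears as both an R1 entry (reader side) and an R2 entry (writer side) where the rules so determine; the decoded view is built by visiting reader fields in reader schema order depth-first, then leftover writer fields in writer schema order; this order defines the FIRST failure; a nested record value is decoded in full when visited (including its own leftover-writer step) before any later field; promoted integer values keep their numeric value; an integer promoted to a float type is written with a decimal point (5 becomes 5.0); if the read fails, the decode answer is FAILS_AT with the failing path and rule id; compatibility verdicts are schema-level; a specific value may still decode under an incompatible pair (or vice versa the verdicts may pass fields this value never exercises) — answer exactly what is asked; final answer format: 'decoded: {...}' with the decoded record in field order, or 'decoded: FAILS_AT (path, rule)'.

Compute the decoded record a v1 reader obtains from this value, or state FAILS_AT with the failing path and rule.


in Session below, arrows point writer -> reader
decoding the Session value with the v1 reader:
  addr := null (missing; optional => null)
  price := -2.5
  zip := null (missing; optional => null)
  notes := "kappa"
  locale := "kappa"
  => decoded: {"addr": null, "price": -2.5, "zip": null, "notes": "kappa", "locale": "kappa"}
the rest of the Session diff is inert for this question:
  renamed field country to locale in record Audit (alias country declared on the renamed field) -> schema-level compatibility only; this Session value's decode is unchanged
  field zip in record Session: tag 4 changed to 3 -> triggers nothing under the printed rules; the Session answer is the same either way

decoded: {"addr": null, "price": -2.5, "zip": null, "notes": "kappa", "locale": "kappa"}


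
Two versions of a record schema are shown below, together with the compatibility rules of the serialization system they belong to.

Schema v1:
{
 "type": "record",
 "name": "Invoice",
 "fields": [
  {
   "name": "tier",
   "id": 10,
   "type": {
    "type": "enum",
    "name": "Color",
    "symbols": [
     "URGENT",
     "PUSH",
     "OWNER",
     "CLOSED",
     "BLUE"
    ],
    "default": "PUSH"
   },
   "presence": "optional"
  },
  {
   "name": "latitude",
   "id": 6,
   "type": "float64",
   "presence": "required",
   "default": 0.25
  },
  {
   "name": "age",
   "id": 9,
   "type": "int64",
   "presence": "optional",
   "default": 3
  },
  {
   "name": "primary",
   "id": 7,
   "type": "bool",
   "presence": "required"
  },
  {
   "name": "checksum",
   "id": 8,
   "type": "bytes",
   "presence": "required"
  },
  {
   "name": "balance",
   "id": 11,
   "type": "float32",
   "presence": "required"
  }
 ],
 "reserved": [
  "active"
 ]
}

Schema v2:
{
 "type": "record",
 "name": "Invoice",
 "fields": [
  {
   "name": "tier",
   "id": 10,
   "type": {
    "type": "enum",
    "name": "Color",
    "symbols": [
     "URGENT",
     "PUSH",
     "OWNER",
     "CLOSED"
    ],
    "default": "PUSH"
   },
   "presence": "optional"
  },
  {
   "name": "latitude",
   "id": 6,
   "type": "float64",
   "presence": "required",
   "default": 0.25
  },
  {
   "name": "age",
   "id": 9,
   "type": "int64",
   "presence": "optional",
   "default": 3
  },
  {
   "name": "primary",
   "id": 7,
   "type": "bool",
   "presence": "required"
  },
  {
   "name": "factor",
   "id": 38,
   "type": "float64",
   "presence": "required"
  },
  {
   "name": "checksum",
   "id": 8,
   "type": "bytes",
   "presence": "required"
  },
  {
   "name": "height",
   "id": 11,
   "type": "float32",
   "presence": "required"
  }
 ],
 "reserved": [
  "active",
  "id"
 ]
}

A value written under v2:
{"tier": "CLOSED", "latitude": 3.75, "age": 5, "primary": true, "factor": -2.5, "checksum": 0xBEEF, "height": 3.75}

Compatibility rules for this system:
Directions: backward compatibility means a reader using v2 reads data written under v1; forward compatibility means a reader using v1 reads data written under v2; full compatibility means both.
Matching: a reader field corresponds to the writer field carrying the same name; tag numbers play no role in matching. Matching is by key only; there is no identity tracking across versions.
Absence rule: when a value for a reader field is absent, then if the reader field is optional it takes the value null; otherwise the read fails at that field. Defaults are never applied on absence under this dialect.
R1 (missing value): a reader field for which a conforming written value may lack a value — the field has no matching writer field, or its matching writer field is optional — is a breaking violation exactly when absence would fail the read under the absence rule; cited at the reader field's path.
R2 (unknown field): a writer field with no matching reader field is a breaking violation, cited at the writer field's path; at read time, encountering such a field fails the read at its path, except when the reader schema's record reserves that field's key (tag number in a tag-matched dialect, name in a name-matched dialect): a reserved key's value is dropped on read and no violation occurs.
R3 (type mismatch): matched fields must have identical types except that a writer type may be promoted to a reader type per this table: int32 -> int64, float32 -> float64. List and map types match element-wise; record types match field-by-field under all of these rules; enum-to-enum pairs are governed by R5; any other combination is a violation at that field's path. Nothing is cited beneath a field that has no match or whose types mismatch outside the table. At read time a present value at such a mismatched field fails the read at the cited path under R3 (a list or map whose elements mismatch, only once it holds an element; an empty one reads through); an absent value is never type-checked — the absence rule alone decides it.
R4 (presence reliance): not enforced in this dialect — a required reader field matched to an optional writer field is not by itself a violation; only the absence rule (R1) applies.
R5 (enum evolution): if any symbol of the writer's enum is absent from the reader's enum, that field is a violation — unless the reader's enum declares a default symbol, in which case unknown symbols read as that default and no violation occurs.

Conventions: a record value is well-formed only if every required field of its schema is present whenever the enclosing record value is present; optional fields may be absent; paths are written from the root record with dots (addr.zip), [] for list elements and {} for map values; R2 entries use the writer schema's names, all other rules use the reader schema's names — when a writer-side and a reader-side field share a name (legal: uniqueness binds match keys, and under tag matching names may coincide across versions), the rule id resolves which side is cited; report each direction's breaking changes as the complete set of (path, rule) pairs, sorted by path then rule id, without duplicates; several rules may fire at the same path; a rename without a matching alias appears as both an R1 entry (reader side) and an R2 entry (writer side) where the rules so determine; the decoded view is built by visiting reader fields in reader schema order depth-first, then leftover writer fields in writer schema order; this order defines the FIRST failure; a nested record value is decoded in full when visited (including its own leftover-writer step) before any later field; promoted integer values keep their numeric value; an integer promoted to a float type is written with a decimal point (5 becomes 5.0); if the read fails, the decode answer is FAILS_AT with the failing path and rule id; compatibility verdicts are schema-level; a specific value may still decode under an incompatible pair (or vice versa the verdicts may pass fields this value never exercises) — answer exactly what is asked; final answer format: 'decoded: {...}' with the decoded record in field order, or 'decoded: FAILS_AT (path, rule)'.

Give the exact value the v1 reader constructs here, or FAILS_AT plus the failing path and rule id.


decoded: FAILS_AT (balance, R1)

arrows below run writer -> reader for Invoice
decode (reader v1):
  tier := "CLOSED"
  latitude := 3.75
  age := 5
  primary := true
  checksum := 0xBEEF
  read fails at balance under R1 (no fill)
  => FAILS_AT (balance, R1)
the other Invoice changes do not affect what is asked:
  added field factor to record Invoice: required float64, tag 38 (in v2 it sits immediately before checksum) -> a verdict-level change on Invoice — the shown value reads the same
  enum Color (field tier in record Invoice): symbol BLUE removed -> inert under this dialect — no rule fires on Invoice and the result does not move


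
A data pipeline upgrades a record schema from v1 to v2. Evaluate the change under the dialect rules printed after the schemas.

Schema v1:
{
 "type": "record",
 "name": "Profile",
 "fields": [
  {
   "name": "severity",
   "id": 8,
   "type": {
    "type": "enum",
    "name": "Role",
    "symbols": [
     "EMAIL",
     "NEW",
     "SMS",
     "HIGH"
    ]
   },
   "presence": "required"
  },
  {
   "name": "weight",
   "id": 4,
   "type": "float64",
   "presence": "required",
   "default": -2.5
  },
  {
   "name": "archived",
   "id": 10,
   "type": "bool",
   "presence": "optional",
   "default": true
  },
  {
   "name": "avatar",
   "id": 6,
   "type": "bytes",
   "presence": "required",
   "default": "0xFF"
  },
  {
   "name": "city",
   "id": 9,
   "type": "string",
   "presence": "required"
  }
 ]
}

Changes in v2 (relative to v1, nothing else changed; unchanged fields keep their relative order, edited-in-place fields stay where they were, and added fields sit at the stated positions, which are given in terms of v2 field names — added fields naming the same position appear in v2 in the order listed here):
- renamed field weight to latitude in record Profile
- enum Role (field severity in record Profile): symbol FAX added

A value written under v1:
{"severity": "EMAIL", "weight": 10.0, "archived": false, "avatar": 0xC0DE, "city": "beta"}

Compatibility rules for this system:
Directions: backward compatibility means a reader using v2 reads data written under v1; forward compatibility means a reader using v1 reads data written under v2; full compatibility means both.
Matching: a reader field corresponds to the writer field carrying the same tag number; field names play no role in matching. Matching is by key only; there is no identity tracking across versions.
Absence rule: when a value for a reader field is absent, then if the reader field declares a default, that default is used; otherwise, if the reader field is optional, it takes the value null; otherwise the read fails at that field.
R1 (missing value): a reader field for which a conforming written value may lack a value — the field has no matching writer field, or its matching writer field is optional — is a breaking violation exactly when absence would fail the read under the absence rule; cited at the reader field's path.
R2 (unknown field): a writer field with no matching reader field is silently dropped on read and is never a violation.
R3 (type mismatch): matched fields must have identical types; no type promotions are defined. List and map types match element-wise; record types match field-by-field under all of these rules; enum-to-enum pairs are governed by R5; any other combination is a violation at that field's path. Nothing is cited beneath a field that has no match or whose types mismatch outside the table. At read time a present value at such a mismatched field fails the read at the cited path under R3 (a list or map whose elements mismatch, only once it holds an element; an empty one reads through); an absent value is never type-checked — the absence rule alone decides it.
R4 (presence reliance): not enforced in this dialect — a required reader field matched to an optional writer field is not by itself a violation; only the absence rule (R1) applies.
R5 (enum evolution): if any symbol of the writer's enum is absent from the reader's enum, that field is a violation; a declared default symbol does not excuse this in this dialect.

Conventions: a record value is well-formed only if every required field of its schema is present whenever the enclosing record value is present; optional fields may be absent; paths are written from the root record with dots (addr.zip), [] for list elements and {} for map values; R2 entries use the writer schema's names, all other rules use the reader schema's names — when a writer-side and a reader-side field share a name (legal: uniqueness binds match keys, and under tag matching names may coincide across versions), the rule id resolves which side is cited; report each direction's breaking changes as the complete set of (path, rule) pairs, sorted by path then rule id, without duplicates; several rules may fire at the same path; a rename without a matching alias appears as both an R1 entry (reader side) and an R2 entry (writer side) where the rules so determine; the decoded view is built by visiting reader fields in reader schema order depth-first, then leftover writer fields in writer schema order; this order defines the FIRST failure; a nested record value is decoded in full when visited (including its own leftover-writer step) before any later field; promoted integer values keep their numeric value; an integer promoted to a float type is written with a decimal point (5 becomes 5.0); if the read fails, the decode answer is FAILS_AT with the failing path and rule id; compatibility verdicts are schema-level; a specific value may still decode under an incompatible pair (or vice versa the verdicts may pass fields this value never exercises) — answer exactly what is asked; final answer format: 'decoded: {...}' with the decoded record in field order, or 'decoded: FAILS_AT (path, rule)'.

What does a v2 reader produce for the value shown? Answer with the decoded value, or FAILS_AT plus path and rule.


in Profile below, arrows point writer -> reader
decoding the Profile value with the v2 reader:
  severity := "EMAIL"
  latitude := 10.0 (from writer weight)
  archived := false
  avatar := 0xC0DE
  city := "beta"
  => decoded: {"severity": "EMAIL", "latitude": 10.0, "archived": false, "avatar": 0xC0DE, "city": "beta"}
checking off the Profile differences that do not matter here:
  enum Role (field severity in record Profile): symbol FAX added -> changes Profile's schema-level verdicts only — the decode of this value is the same

decoded: {"severity": "EMAIL", "latitude": 10.0, "archived": false, "avatar": 0xC0DE, "city": "beta"}


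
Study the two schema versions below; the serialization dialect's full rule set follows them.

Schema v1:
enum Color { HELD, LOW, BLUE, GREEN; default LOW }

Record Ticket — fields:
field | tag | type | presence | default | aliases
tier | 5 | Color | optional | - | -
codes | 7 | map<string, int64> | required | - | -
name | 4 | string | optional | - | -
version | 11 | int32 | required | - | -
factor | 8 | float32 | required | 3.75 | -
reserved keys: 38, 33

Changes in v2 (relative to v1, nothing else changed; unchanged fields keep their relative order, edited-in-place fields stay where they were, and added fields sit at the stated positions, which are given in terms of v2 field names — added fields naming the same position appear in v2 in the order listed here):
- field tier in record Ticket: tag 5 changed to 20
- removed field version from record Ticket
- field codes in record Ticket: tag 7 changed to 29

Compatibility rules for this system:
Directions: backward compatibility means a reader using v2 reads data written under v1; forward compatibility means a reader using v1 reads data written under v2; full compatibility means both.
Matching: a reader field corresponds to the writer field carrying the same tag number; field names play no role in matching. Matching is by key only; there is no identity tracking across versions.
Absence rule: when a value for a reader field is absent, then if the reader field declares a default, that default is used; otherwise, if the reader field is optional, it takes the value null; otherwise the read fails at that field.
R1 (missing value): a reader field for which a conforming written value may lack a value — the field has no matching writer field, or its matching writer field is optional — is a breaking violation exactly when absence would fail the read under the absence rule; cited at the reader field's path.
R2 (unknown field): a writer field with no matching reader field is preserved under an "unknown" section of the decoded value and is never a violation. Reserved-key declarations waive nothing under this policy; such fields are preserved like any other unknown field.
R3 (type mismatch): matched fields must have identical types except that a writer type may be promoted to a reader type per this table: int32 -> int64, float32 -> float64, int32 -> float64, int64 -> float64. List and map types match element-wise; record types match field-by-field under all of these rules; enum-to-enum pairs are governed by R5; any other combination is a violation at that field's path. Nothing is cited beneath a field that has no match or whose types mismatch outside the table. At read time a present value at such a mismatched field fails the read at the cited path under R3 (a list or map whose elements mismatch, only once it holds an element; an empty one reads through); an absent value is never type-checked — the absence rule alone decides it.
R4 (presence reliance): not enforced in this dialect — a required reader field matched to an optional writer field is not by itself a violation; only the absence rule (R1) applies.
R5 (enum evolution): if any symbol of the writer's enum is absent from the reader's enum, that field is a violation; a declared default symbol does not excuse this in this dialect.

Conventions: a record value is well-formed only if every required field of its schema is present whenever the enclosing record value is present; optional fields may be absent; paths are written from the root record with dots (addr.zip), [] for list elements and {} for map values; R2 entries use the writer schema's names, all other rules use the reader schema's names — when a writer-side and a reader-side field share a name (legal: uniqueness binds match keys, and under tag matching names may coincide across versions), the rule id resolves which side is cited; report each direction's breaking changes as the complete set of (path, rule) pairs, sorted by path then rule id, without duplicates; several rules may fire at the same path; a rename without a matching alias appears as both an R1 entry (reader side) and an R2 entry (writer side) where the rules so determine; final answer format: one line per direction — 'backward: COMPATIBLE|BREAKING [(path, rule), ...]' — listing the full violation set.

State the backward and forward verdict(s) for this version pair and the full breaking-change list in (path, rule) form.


backward: BREAKING [(codes, R1)]; forward: BREAKING [(codes, R1), (version, R1)]

the writer's type comes first in each Ticket pair
backward on Ticket — v2 reading data written by v1:
  tier: no writer match
  codes: no writer match
  name: paired with writer name (string -> string; writer optional)
  factor: paired with writer factor (float32 -> float32; writer required)
  leftover writer field: tier
  leftover writer field: codes
  leftover writer field: version
  violation R1 at codes
  backward on Ticket therefore BREAKING (1)
forward on Ticket — v1 reading data written by v2:
  tier: no writer match
  codes: no writer match
  name: paired with writer name (string -> string; writer optional)
  version: no writer match
  factor: paired with writer factor (float32 -> float32; writer required)
  leftover writer field: tier
  leftover writer field: codes
  violation R1 at codes
  violation R1 at version
  forward on Ticket therefore BREAKING (2)


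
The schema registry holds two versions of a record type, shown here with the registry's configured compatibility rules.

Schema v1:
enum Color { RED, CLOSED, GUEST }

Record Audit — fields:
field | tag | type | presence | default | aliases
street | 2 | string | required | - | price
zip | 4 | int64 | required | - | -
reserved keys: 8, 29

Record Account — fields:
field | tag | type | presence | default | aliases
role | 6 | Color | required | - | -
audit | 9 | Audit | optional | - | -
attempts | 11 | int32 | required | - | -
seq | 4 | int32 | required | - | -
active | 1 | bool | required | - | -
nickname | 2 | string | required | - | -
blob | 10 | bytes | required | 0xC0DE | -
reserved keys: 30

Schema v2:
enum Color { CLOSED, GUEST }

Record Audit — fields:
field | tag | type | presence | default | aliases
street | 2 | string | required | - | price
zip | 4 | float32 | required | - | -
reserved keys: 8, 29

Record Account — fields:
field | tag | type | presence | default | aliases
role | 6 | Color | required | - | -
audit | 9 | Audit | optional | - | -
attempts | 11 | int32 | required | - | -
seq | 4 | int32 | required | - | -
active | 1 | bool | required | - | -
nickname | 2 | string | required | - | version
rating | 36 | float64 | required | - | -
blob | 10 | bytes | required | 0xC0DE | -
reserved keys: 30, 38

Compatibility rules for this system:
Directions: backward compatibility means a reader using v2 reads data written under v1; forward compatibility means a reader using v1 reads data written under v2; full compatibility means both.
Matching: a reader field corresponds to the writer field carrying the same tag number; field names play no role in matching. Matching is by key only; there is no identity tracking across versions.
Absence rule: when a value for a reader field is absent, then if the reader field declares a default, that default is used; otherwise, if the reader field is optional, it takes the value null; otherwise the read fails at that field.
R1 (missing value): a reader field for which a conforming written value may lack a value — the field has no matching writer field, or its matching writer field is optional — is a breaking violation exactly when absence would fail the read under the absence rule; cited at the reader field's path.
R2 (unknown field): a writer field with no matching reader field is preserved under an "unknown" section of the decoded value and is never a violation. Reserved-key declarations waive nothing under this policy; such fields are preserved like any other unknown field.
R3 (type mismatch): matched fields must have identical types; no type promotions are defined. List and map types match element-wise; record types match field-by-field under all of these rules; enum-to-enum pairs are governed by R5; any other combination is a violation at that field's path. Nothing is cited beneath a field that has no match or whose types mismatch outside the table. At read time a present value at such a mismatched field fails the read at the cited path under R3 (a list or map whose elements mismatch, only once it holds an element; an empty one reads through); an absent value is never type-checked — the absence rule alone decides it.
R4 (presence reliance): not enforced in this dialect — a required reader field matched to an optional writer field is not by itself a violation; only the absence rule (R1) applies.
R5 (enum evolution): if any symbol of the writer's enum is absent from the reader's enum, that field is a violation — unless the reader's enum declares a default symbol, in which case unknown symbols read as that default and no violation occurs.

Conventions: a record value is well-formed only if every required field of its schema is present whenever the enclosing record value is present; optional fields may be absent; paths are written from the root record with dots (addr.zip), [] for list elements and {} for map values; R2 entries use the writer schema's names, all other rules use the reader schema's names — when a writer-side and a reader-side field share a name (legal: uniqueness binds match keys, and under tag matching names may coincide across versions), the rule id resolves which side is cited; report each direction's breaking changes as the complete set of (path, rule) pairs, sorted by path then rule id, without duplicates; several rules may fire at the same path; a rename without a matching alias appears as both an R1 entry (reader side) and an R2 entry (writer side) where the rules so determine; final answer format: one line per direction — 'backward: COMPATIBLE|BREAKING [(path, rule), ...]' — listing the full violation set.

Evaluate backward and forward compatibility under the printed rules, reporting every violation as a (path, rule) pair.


backward: BREAKING [(audit.zip, R3), (rating, R1), (role, R5)]; forward: BREAKING [(audit.zip, R3)]

arrows below run writer -> reader for Account
checking backward for Account: reader v2 against writer v1:
  role: Color -> Color, writer required; from role
  audit: Audit -> Audit, writer optional; from audit
  attempts: int32 -> int32, writer required; from attempts
  seq: int32 -> int32, writer required; from seq
  active: bool -> bool, writer required; from active
  nickname: string -> string, writer required; from nickname
  no writer field matches reader rating
  blob: bytes -> bytes, writer required; from blob
  audit.street: string -> string, writer required; from audit.street
  audit.zip: int64 -> float32, writer required; from audit.zip
  breaking: (audit.zip, R3)
  breaking: (rating, R1)
  breaking: (role, R5)
  => 3 violation(s): backward is BREAKING for Account
checking forward for Account: reader v1 against writer v2:
  role: Color -> Color, writer required; from role
  audit: Audit -> Audit, writer optional; from audit
  attempts: int32 -> int32, writer required; from attempts
  seq: int32 -> int32, writer required; from seq
  active: bool -> bool, writer required; from active
  nickname: string -> string, writer required; from nickname
  blob: bytes -> bytes, writer required; from blob
  writer rating: unknown to reader
  audit.street: string -> string, writer required; from audit.street
  audit.zip: float32 -> int64, writer required; from audit.zip
  breaking: (audit.zip, R3)
  => 1 violation(s): forward is BREAKING for Account


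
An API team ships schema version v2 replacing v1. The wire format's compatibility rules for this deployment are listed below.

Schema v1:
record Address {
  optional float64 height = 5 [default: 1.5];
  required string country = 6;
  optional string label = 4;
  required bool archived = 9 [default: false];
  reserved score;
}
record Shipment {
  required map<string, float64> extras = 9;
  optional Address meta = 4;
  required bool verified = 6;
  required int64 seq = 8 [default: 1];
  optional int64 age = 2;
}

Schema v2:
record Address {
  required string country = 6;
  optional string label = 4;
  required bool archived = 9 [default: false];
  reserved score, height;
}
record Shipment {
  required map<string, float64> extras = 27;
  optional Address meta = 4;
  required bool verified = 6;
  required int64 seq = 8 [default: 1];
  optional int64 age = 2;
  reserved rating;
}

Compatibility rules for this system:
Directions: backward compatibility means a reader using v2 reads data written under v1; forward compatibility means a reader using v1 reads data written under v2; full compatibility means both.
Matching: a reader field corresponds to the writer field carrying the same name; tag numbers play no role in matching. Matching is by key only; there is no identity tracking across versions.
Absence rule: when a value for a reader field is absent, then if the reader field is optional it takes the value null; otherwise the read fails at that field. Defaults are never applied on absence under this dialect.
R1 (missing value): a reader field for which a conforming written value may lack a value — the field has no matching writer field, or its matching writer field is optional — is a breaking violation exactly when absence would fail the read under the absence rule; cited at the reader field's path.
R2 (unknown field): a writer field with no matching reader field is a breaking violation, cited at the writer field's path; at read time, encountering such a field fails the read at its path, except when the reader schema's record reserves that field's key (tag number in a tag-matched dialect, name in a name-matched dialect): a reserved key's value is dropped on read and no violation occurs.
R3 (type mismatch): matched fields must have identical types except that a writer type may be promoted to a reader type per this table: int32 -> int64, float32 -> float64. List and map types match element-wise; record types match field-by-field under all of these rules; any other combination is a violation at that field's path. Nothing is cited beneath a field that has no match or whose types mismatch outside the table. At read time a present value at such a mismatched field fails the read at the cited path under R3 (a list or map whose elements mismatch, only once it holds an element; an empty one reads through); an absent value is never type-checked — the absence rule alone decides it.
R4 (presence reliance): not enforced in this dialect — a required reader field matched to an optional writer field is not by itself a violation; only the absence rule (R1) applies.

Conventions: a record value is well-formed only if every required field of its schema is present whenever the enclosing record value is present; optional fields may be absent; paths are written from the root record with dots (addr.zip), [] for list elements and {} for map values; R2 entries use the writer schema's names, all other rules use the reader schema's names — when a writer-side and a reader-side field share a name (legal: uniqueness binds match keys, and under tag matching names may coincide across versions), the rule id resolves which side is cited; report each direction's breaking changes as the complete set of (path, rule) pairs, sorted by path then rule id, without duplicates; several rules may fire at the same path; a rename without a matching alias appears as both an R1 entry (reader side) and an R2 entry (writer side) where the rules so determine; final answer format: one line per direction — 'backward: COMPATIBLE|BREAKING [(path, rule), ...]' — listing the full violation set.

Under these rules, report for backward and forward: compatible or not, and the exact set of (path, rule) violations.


each type pair in Shipment: writer, then reader
backward analysis of Shipment with v2 as reader and v1 as writer:
  map<string, float64> -> map<string, float64>, writer required: extras aligns to extras
  Address -> Address, writer optional: meta aligns to meta
  bool -> bool, writer required: verified aligns to verified
  int64 -> int64, writer required: seq aligns to seq
  int64 -> int64, writer optional: age aligns to age
  string -> string, writer required: meta.country aligns to meta.country
  string -> string, writer optional: meta.label aligns to meta.label
  bool -> bool, writer required: meta.archived aligns to meta.archived
  writer field meta.height has no reader counterpart
  => backward verdict for Shipment: COMPATIBLE, no violations
forward analysis of Shipment with v1 as reader and v2 as writer:
  map<string, float64> -> map<string, float64>, writer required: extras aligns to extras
  Address -> Address, writer optional: meta aligns to meta
  bool -> bool, writer required: verified aligns to verified
  int64 -> int64, writer required: seq aligns to seq
  int64 -> int64, writer optional: age aligns to age
  meta.height: no writer-side match
  string -> string, writer required: meta.country aligns to meta.country
  string -> string, writer optional: meta.label aligns to meta.label
  bool -> bool, writer required: meta.archived aligns to meta.archived
  => forward verdict for Shipment: COMPATIBLE, no violations

backward: COMPATIBLE []; forward: COMPATIBLE []


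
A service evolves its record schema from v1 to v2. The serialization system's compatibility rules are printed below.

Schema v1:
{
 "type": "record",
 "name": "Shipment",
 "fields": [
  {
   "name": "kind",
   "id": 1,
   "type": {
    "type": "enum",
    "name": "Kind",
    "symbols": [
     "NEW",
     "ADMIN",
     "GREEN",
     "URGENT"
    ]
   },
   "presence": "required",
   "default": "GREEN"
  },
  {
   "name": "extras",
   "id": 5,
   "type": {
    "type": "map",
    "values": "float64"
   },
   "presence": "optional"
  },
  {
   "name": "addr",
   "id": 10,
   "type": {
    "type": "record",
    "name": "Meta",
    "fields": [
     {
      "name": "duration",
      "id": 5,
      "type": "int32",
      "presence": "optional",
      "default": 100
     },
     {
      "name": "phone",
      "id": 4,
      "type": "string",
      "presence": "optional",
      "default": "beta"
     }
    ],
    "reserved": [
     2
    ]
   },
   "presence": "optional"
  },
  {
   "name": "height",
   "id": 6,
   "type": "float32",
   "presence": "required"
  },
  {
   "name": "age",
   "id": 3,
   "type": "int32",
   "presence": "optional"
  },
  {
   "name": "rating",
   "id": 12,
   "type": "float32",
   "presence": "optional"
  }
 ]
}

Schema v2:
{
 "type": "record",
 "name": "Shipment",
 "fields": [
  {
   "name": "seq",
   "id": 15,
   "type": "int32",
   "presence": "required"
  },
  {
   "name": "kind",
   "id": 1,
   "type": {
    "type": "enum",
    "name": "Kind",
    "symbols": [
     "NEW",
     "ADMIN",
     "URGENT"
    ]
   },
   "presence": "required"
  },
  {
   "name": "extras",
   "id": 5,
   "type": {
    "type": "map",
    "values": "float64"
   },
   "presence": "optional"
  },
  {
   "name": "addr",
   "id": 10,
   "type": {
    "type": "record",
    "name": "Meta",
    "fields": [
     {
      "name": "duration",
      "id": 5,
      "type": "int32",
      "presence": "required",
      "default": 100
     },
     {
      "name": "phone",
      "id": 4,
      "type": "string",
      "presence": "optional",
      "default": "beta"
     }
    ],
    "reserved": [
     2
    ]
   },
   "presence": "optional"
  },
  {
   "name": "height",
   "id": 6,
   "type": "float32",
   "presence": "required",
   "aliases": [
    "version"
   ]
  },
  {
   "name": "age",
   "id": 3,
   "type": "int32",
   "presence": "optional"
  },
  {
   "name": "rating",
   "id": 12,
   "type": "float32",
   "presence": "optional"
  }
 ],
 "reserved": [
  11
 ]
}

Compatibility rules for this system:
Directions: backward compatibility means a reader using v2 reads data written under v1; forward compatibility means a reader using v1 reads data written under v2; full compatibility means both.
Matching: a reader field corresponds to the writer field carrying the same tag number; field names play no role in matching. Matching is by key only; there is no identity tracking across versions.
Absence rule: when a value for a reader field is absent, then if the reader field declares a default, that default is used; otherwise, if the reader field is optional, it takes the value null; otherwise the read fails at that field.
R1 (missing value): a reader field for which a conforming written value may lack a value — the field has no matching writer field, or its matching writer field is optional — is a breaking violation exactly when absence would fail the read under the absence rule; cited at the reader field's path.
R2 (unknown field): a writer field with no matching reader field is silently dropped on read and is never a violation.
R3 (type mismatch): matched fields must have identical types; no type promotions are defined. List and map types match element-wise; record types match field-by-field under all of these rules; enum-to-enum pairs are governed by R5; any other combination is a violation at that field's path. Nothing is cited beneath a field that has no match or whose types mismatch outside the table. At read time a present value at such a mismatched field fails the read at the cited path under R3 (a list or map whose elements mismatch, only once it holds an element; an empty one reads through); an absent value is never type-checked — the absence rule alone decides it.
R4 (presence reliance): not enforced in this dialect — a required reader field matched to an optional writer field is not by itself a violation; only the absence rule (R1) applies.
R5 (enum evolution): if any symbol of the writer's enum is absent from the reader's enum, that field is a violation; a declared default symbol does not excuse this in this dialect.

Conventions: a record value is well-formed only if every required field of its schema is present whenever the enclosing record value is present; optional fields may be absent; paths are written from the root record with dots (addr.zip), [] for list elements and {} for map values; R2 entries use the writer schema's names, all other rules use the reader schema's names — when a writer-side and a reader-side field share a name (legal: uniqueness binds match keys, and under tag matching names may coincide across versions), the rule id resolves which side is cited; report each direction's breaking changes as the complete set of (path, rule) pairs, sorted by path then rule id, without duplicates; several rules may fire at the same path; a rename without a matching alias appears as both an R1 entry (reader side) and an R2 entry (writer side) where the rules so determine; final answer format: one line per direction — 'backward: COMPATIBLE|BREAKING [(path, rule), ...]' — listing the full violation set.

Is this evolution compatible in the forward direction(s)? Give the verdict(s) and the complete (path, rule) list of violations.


forward: COMPATIBLE []

each type pair in Shipment: writer, then reader
forward for Shipment (reader v1, writer v2):
  kind <- kind (Kind -> Kind, writer required)
  extras <- extras (map<string, float64> -> map<string, float64>, writer optional)
  addr <- addr (Meta -> Meta, writer optional)
  height <- height (float32 -> float32, writer required)
  age <- age (int32 -> int32, writer optional)
  rating <- rating (float32 -> float32, writer optional)
  writer field seq has no reader counterpart
  addr.duration <- addr.duration (int32 -> int32, writer required)
  addr.phone <- addr.phone (string -> string, writer optional)
  => forward verdict for Shipment: COMPATIBLE, no violations
checking off the Shipment differences that do not matter here:
  enum Kind (field kind in record Shipment): symbol GREEN removed (the field default referencing it is cleared) -> fires only in the backward direction of Shipment, which is not asked here
  field duration in record Meta: optional changed to required -> inert for the asked Shipment verdict: nothing fires
  added field seq to record Shipment: required int32, tag 15 (in v2 it sits immediately before kind) -> fires only in the backward direction of Shipment, which is not asked here
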